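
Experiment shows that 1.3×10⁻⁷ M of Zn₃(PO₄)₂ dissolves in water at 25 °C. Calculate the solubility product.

Zn₃(PO₄)₂(s) ⇌ 3 Zn²⁺(aq) + 2 PO₄³⁻(aq)
For each mole of Zn₃(PO₄)₂ that dissolves per liter, [Zn²⁺] = 3s and [PO₄³⁻] = 2s; let s denote this solubility.
Ksp = [Zn²⁺]^3[PO₄³⁻]^2 = (3s)^3 · (2s)^2 = 108s^5
Ksp = 108 × (1.3×10⁻⁷)^5 = 4.0×10⁻³³

Ksp = 4.0×10⁻³³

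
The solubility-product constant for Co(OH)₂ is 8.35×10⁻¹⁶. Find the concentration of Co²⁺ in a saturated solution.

Co(OH)₂(s) ⇌ Co²⁺(aq) + 2 OH⁻(aq)
For each mole of Co(OH)₂ that dissolves per liter, [Co²⁺] = s and [OH⁻] = 2s; let s denote this solubility.
Ksp = [Co²⁺][OH⁻]^2 = s · (2s)^2 = 4s^3 = 8.35×10⁻¹⁶
s = 5.93×10⁻⁶ mol L⁻¹
[Co²⁺] = s = 5.93×10⁻⁶ mol L⁻¹

5.93×10⁻⁶ M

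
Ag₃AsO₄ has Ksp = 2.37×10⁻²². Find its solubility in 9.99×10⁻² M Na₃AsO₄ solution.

Ag₃AsO₄(s) ⇌ 3 Ag⁺(aq) + AsO₄³⁻(aq)
The solution already contains AsO₄³⁻ at 9.99×10⁻² M. Let s be the molar solubility of Ag₃AsO₄.
[AsO₄³⁻] ≈ 9.99×10⁻² M (common ion dominates); [Ag⁺] = 3s.
Ksp = [Ag⁺]^3[AsO₄³⁻] = (3s)^3(9.99×10⁻²)
(3s)^3 = 2.37×10⁻²² / (9.99×10⁻²) = 2.37×10⁻²¹
s = 4.45×10⁻⁸ M

4.45×10⁻⁸ M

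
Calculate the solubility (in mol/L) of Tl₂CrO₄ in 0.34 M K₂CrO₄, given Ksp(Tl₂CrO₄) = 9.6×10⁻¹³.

8.4×10⁻⁷ M

Tl₂CrO₄(s) ⇌ 2 Tl⁺(aq) + CrO₄²⁻(aq)
CrO₄²⁻ is already present at 0.34 M. If s mol/L of Tl₂CrO₄ dissolves, [Tl⁺] = 2s while [CrO₄²⁻] ≈ 0.34 M.
Ksp = [Tl⁺]^2[CrO₄²⁻] = (2s)^2(0.34)
(2s)^2 = 9.6×10⁻¹³ / (0.34) = 2.8×10⁻¹²
s = 8.4×10⁻⁷ M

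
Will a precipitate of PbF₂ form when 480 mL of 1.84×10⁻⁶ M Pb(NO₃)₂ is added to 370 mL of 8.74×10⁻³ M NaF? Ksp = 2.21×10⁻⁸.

After mixing, V = 480 mL + 370 mL = 850 mL.
[Pb²⁺] = (1.84×10⁻⁶)(480)/850 = 1.04×10⁻⁶ M
[F⁻] = (8.74×10⁻³)(370)/850 = 3.80×10⁻³ M
Q = [Pb²⁺][F⁻]^2 = 1.50×10⁻¹¹
Q = 1.50×10⁻¹¹ < Ksp = 2.21×10⁻⁸, so the solution is unsaturated and no precipitate forms.

No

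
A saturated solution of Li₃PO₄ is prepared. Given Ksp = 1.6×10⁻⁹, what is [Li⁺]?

8.3×10⁻³ M

Li₃PO₄(s) ⇌ 3 Li⁺(aq) + PO₄³⁻(aq)
With molar solubility s: [Li⁺] = 3s, [PO₄³⁻] = s.
Ksp = [Li⁺]^3[PO₄³⁻] = (3s)^3 · s = 27s^4 = 1.6×10⁻⁹
s = 2.8×10⁻³ mol L⁻¹
[Li⁺] = 3s = 8.3×10⁻³ mol L⁻¹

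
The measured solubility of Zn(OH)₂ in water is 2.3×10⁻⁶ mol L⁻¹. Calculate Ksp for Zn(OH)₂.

Ksp = 4.9×10⁻¹⁷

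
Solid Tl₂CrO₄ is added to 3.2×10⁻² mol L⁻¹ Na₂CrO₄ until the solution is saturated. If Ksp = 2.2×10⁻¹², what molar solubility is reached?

Tl₂CrO₄(s) ⇌ 2 Tl⁺(aq) + CrO₄²⁻(aq)
CrO₄²⁻ is already present at 3.2×10⁻² mol L⁻¹. If s mol/L of Tl₂CrO₄ dissolves, [Tl⁺] = 2s while [CrO₄²⁻] ≈ 3.2×10⁻² mol L⁻¹.
Ksp = [Tl⁺]^2[CrO₄²⁻] = (2s)^2(3.2×10⁻²)
(2s)^2 = 2.2×10⁻¹² / (3.2×10⁻²) = 6.9×10⁻¹¹
s = 4.1×10⁻⁶ mol L⁻¹

4.1×10⁻⁶ M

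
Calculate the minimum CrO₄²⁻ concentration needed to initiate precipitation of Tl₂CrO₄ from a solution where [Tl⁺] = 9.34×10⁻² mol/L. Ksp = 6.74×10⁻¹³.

Precipitation of each salt begins when its ion product equals Ksp.
Tl₂CrO₄(s) ⇌ 2 Tl⁺(aq) + CrO₄²⁻(aq)
Ksp = [Tl⁺]^2[CrO₄²⁻] = [CrO₄²⁻](9.34×10⁻²)^2
[CrO₄²⁻] = 6.74×10⁻¹³ / (9.34×10⁻²)^2 = 7.73×10⁻¹¹
[CrO₄²⁻] = 7.73×10⁻¹¹ mol/L

7.73×10⁻¹¹ M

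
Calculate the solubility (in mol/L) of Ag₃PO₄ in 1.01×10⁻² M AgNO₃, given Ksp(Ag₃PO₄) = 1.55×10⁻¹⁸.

Ag₃PO₄(s) ⇌ 3 Ag⁺(aq) + PO₄³⁻(aq)
Ag⁺ is already present at 1.01×10⁻² M. If s mol/L of Ag₃PO₄ dissolves, [PO₄³⁻] = s while [Ag⁺] ≈ 1.01×10⁻² M.
Ksp = [Ag⁺]^3[PO₄³⁻] = (1.01×10⁻²)^3s
s = 1.55×10⁻¹⁸ / (1.01×10⁻²)^3 = 1.50×10⁻¹²
s = 1.50×10⁻¹² M

1.50×10⁻¹² M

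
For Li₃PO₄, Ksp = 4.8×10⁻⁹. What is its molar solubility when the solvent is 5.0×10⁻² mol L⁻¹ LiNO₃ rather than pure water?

Li₃PO₄(s) ⇌ 3 Li⁺(aq) + PO₄³⁻(aq)
The solution already contains Li⁺ at 5.0×10⁻² mol L⁻¹. Let s be the molar solubility of Li₃PO₄.
[Li⁺] ≈ 5.0×10⁻² mol L⁻¹ (common ion dominates); [PO₄³⁻] = s.
Ksp = [Li⁺]^3[PO₄³⁻] = (5.0×10⁻²)^3s
s = 4.8×10⁻⁹ / (5.0×10⁻²)^3 = 3.8×10⁻⁵
s = 3.8×10⁻⁵ mol L⁻¹

3.8×10⁻⁵ M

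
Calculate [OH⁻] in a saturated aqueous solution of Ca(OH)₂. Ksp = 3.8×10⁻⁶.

Ca(OH)₂(s) ⇌ Ca²⁺(aq) + 2 OH⁻(aq)
For each mole of Ca(OH)₂ that dissolves per liter, [Ca²⁺] = s and [OH⁻] = 2s; let s denote this solubility.
Ksp = [Ca²⁺][OH⁻]^2 = s · (2s)^2 = 4s^3 = 3.8×10⁻⁶
s = 9.8×10⁻³ mol L⁻¹
[OH⁻] = 2s = 2.0×10⁻² mol L⁻¹

2.0×10⁻² M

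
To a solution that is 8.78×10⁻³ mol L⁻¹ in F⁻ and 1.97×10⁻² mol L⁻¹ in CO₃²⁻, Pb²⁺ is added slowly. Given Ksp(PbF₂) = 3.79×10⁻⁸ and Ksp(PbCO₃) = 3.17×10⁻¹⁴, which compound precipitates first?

PbCO₃

The threshold for precipitation is Q = Ksp.
For PbF₂: [Pb²⁺] = (Ksp/[F⁻]^2) = 4.92×10⁻⁴ mol L⁻¹
For PbCO₃: [Pb²⁺] = (Ksp/[CO₃²⁻]) = 1.61×10⁻¹² mol L⁻¹
PbCO₃ requires the lower [Pb²⁺], so it precipitates first.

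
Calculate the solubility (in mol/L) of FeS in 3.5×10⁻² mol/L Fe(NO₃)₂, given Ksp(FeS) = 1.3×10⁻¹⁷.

3.7×10⁻¹⁶ M

FeS(s) ⇌ Fe²⁺(aq) + S²⁻(aq)
With Fe²⁺ already at 3.5×10⁻² mol/L and s small, take [Fe²⁺] ≈ 3.5×10⁻² mol/L and [S²⁻] = s.
Ksp = [Fe²⁺][S²⁻] = (3.5×10⁻²)s
s = 1.3×10⁻¹⁷ / (3.5×10⁻²) = 3.7×10⁻¹⁶
s = 3.7×10⁻¹⁶ mol/L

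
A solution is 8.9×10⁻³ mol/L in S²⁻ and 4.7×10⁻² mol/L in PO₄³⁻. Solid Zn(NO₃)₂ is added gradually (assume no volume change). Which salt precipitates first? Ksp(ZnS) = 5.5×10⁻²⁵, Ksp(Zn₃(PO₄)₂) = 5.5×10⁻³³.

ZnS

Precipitation begins when Q = Ksp.
For ZnS: [Zn²⁺] = (Ksp/[S²⁻]) = 6.2×10⁻²³ mol/L
For Zn₃(PO₄)₂: [Zn²⁺] = (Ksp/[PO₄³⁻]^2)^(1/3) = 1.4×10⁻¹⁰ mol/L
The smaller threshold [Zn²⁺] is reached first, so ZnS precipitates first.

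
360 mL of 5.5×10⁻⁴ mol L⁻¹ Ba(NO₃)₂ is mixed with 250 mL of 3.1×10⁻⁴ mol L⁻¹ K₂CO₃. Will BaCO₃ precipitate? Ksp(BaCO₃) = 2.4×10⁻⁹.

Total volume after mixing = 360 + 250 = 610 mL.
[Ba²⁺] = (5.5×10⁻⁴)(360)/610 = 3.2×10⁻⁴ mol L⁻¹
[CO₃²⁻] = (3.1×10⁻⁴)(250)/610 = 1.3×10⁻⁴ mol L⁻¹
Q = [Ba²⁺][CO₃²⁻] = 4.1×10⁻⁸
Q = 4.1×10⁻⁸ > Ksp = 2.4×10⁻⁹, so the solution is supersaturated and BaCO₃ precipitates.

Yes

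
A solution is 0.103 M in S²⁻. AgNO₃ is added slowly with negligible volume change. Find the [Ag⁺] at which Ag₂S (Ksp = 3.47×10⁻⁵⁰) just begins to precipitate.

The threshold for precipitation is Q = Ksp.
Ag₂S(s) ⇌ 2 Ag⁺(aq) + S²⁻(aq)
Ksp = [Ag⁺]^2[S²⁻] = [Ag⁺]^2(0.103)
[Ag⁺]^2 = 3.47×10⁻⁵⁰ / (0.103) = 3.37×10⁻⁴⁹
[Ag⁺] = 5.80×10⁻²⁵ M

5.80×10⁻²⁵ M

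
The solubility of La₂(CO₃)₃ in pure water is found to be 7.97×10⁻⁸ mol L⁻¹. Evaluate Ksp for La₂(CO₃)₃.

La₂(CO₃)₃(s) ⇌ 2 La³⁺(aq) + 3 CO₃²⁻(aq)
With molar solubility s: [La³⁺] = 2s, [CO₃²⁻] = 3s.
Ksp = [La³⁺]^2[CO₃²⁻]^3 = (2s)^2 · (3s)^3 = 108s^5
Ksp = 108 × (7.97×10⁻⁸)^5 = 3.47×10⁻³⁴

Ksp = 3.47×10⁻³⁴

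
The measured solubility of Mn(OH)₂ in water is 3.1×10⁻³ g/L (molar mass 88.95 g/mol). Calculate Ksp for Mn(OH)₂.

s = (3.1×10⁻³ g L⁻¹)/(88.95 g mol⁻¹) = 3.485×10⁻⁵ M
Mn(OH)₂(s) ⇌ Mn²⁺(aq) + 2 OH⁻(aq)
With molar solubility s: [Mn²⁺] = s, [OH⁻] = 2s.
Ksp = [Mn²⁺][OH⁻]^2 = s · (2s)^2 = 4s^3
Ksp = 4 × (3.485×10⁻⁵)^3 = 1.7×10⁻¹³

Ksp = 1.7×10⁻¹³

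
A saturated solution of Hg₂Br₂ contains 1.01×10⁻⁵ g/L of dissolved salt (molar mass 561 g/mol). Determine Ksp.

Ksp = 2.33×10⁻²³

Convert to molarity: s = 1.01×10⁻⁵ / 561 = 1.8004×10⁻⁸ mol/L
Hg₂Br₂(s) ⇌ Hg₂²⁺(aq) + 2 Br⁻(aq)
For each mole of Hg₂Br₂ that dissolves per liter, [Hg₂²⁺] = s and [Br⁻] = 2s; let s denote this solubility.
Ksp = [Hg₂²⁺][Br⁻]^2 = s · (2s)^2 = 4s^3
Ksp = 4 × (1.8004×10⁻⁸)^3 = 2.33×10⁻²³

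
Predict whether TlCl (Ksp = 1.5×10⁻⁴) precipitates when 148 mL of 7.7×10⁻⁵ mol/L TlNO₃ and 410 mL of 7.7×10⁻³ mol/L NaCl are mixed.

Total volume after mixing = 148 + 410 = 558 mL.
[Tl⁺] = (7.7×10⁻⁵)(148)/558 = 2.0×10⁻⁵ mol/L
[Cl⁻] = (7.7×10⁻³)(410)/558 = 5.7×10⁻³ mol/L
Q = [Tl⁺][Cl⁻] = 1.2×10⁻⁷
Since Q (1.2×10⁻⁷) is less than Ksp (1.5×10⁻⁴), no TlCl precipitates.

No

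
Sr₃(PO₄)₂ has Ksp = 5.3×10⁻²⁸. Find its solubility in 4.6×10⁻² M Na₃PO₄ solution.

2.1×10⁻⁹ M

Sr₃(PO₄)₂(s) ⇌ 3 Sr²⁺(aq) + 2 PO₄³⁻(aq)
The solution already contains PO₄³⁻ at 4.6×10⁻² M. Let s be the molar solubility of Sr₃(PO₄)₂.
[PO₄³⁻] ≈ 4.6×10⁻² M (common ion dominates); [Sr²⁺] = 3s.
Ksp = [Sr²⁺]^3[PO₄³⁻]^2 = (3s)^3(4.6×10⁻²)^2
(3s)^3 = 5.3×10⁻²⁸ / (4.6×10⁻²)^2 = 2.5×10⁻²⁵
s = 2.1×10⁻⁹ M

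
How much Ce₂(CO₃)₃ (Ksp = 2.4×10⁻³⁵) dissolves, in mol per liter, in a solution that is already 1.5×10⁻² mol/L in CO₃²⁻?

1.3×10⁻¹⁵ M

Ce₂(CO₃)₃(s) ⇌ 2 Ce³⁺(aq) + 3 CO₃²⁻(aq)
CO₃²⁻ is already present at 1.5×10⁻² mol/L. If s mol/L of Ce₂(CO₃)₃ dissolves, [Ce³⁺] = 2s while [CO₃²⁻] ≈ 1.5×10⁻² mol/L.
Ksp = [Ce³⁺]^2[CO₃²⁻]^3 = (2s)^2(1.5×10⁻²)^3
(2s)^2 = 2.4×10⁻³⁵ / (1.5×10⁻²)^3 = 7.1×10⁻³⁰
s = 1.3×10⁻¹⁵ mol/L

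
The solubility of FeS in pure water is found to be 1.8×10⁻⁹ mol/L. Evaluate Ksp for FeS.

Ksp = 3.2×10⁻¹⁸

FeS(s) ⇌ Fe²⁺(aq) + S²⁻(aq)
With molar solubility s: [Fe²⁺] = s, [S²⁻] = s.
Ksp = [Fe²⁺][S²⁻] = s · s = s^2
Ksp = (1.8×10⁻⁹)^2 = 3.2×10⁻¹⁸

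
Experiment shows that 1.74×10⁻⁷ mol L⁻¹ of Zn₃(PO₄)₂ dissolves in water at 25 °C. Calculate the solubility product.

Zn₃(PO₄)₂(s) ⇌ 3 Zn²⁺(aq) + 2 PO₄³⁻(aq)
For each mole of Zn₃(PO₄)₂ that dissolves per liter, [Zn²⁺] = 3s and [PO₄³⁻] = 2s; let s denote this solubility.
Ksp = [Zn²⁺]^3[PO₄³⁻]^2 = (3s)^3 · (2s)^2 = 108s^5
Ksp = 108 × (1.74×10⁻⁷)^5 = 1.72×10⁻³²

Ksp = 1.72×10⁻³²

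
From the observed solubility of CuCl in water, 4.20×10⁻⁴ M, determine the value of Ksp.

Ksp = 1.76×10⁻⁷

CuCl(s) ⇌ Cu⁺(aq) + Cl⁻(aq)
With molar solubility s: [Cu⁺] = s, [Cl⁻] = s.
Ksp = [Cu⁺][Cl⁻] = s · s = s^2
Ksp = (4.20×10⁻⁴)^2 = 1.76×10⁻⁷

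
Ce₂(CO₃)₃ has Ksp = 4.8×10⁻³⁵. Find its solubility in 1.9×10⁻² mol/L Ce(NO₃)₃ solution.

Ce₂(CO₃)₃(s) ⇌ 2 Ce³⁺(aq) + 3 CO₃²⁻(aq)
The solution already contains Ce³⁺ at 1.9×10⁻² mol/L. Let s be the molar solubility of Ce₂(CO₃)₃.
[Ce³⁺] ≈ 1.9×10⁻² mol/L (common ion dominates); [CO₃²⁻] = 3s.
Ksp = [Ce³⁺]^2[CO₃²⁻]^3 = (1.9×10⁻²)^2(3s)^3
(3s)^3 = 4.8×10⁻³⁵ / (1.9×10⁻²)^2 = 1.3×10⁻³¹
s = 1.7×10⁻¹¹ mol/L

1.7×10⁻¹¹ M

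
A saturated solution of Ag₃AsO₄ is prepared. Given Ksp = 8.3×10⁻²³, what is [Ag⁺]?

4.0×10⁻⁶ M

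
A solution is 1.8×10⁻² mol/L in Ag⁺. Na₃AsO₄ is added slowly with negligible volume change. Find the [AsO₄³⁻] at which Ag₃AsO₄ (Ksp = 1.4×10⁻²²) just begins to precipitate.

2.4×10⁻¹⁷ M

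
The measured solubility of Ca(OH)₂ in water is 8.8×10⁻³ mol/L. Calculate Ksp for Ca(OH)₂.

Ca(OH)₂(s) ⇌ Ca²⁺(aq) + 2 OH⁻(aq)
If s mol/L of Ca(OH)₂ dissolves, [Ca²⁺] = s and [OH⁻] = 2s.
Ksp = [Ca²⁺][OH⁻]^2 = s · (2s)^2 = 4s^3
Ksp = 4 × (8.8×10⁻³)^3 = 2.7×10⁻⁶

Ksp = 2.7×10⁻⁶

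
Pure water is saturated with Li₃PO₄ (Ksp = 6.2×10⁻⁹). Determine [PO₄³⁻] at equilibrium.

Li₃PO₄(s) ⇌ 3 Li⁺(aq) + PO₄³⁻(aq)
Call the molar solubility s, so that [Li⁺] = 3s and [PO₄³⁻] = s.
Ksp = [Li⁺]^3[PO₄³⁻] = (3s)^3 · s = 27s^4 = 6.2×10⁻⁹
s = 3.9×10⁻³ M
[PO₄³⁻] = s = 3.9×10⁻³ M

3.9×10⁻³ M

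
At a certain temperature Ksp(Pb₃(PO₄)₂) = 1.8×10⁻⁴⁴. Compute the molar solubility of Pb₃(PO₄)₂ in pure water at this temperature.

7.0×10⁻¹⁰ M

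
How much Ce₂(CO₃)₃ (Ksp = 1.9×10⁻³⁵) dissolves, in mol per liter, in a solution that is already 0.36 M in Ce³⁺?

1.8×10⁻¹² M

Ce₂(CO₃)₃(s) ⇌ 2 Ce³⁺(aq) + 3 CO₃²⁻(aq)
Ce³⁺ is already present at 0.36 M. If s mol/L of Ce₂(CO₃)₃ dissolves, [CO₃²⁻] = 3s while [Ce³⁺] ≈ 0.36 M.
Ksp = [Ce³⁺]^2[CO₃²⁻]^3 = (0.36)^2(3s)^3
(3s)^3 = 1.9×10⁻³⁵ / (0.36)^2 = 1.5×10⁻³⁴
s = 1.8×10⁻¹² M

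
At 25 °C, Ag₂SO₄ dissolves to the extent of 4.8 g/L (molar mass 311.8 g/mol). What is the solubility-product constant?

s = (4.8 g L⁻¹)/(311.8 g mol⁻¹) = 1.539×10⁻² M
Ag₂SO₄(s) ⇌ 2 Ag⁺(aq) + SO₄²⁻(aq)
Call the molar solubility s, so that [Ag⁺] = 2s and [SO₄²⁻] = s.
Ksp = [Ag⁺]^2[SO₄²⁻] = (2s)^2 · s = 4s^3
Ksp = 4 × (1.539×10⁻²)^3 = 1.5×10⁻⁵

Ksp = 1.5×10⁻⁵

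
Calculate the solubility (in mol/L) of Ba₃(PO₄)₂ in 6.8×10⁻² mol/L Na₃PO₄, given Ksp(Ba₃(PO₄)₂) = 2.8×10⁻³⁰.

Ba₃(PO₄)₂(s) ⇌ 3 Ba²⁺(aq) + 2 PO₄³⁻(aq)
PO₄³⁻ is already present at 6.8×10⁻² mol/L. If s mol/L of Ba₃(PO₄)₂ dissolves, [Ba²⁺] = 3s while [PO₄³⁻] ≈ 6.8×10⁻² mol/L.
Ksp = [Ba²⁺]^3[PO₄³⁻]^2 = (3s)^3(6.8×10⁻²)^2
(3s)^3 = 2.8×10⁻³⁰ / (6.8×10⁻²)^2 = 6.1×10⁻²⁸
s = 2.8×10⁻¹⁰ mol/L

2.8×10⁻¹⁰ M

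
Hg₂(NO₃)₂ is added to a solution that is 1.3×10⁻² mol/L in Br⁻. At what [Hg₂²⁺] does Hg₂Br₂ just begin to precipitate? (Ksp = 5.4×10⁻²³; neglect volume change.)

Precipitation begins when Q = Ksp.
Hg₂Br₂(s) ⇌ Hg₂²⁺(aq) + 2 Br⁻(aq)
Ksp = [Hg₂²⁺][Br⁻]^2 = [Hg₂²⁺](1.3×10⁻²)^2
[Hg₂²⁺] = 5.4×10⁻²³ / (1.3×10⁻²)^2 = 3.2×10⁻¹⁹
[Hg₂²⁺] = 3.2×10⁻¹⁹ mol/L

3.2×10⁻¹⁹ M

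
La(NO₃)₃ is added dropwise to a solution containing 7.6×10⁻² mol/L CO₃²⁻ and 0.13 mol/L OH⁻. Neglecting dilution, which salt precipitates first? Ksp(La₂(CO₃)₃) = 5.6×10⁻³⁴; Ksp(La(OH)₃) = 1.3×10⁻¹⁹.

La(OH)₃

The threshold for precipitation is Q = Ksp.
For La₂(CO₃)₃: [La³⁺] = (Ksp/[CO₃²⁻]^3)^(1/2) = 1.1×10⁻¹⁵ mol/L
For La(OH)₃: [La³⁺] = (Ksp/[OH⁻]^3) = 5.9×10⁻¹⁷ mol/L
The smaller threshold [La³⁺] is reached first, so La(OH)₃ precipitates first.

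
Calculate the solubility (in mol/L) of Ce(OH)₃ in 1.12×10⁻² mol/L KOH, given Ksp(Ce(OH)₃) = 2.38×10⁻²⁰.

Ce(OH)₃(s) ⇌ Ce³⁺(aq) + 3 OH⁻(aq)
With OH⁻ already at 1.12×10⁻² mol/L and s small, take [OH⁻] ≈ 1.12×10⁻² mol/L and [Ce³⁺] = s.
Ksp = [Ce³⁺][OH⁻]^3 = s(1.12×10⁻²)^3
s = 2.38×10⁻²⁰ / (1.12×10⁻²)^3 = 1.69×10⁻¹⁴
s = 1.69×10⁻¹⁴ mol/L

1.69×10⁻¹⁴ M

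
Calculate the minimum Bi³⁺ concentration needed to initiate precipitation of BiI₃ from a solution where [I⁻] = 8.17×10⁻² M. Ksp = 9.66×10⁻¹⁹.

1.77×10⁻¹⁵ M

Precipitation of each salt begins when its ion product equals Ksp.
BiI₃(s) ⇌ Bi³⁺(aq) + 3 I⁻(aq)
Ksp = [Bi³⁺][I⁻]^3 = [Bi³⁺](8.17×10⁻²)^3
[Bi³⁺] = 9.66×10⁻¹⁹ / (8.17×10⁻²)^3 = 1.77×10⁻¹⁵
[Bi³⁺] = 1.77×10⁻¹⁵ M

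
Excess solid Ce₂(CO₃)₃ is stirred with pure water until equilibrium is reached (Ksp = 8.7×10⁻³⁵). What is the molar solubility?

Ce₂(CO₃)₃(s) ⇌ 2 Ce³⁺(aq) + 3 CO₃²⁻(aq)
Call the molar solubility s, so that [Ce³⁺] = 2s and [CO₃²⁻] = 3s.
Ksp = [Ce³⁺]^2[CO₃²⁻]^3 = (2s)^2 · (3s)^3 = 108s^5
108s^5 = 8.7×10⁻³⁵  ⇒  s^5 = 8.1×10⁻³⁷
s = 6.0×10⁻⁸ M

6.0×10⁻⁸ M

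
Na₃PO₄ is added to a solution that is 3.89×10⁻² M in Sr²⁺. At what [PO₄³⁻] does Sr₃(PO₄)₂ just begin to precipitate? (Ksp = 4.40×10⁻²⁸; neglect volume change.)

2.73×10⁻¹² M

The threshold for precipitation is Q = Ksp.
Sr₃(PO₄)₂(s) ⇌ 3 Sr²⁺(aq) + 2 PO₄³⁻(aq)
Ksp = [Sr²⁺]^3[PO₄³⁻]^2 = [PO₄³⁻]^2(3.89×10⁻²)^3
[PO₄³⁻]^2 = 4.40×10⁻²⁸ / (3.89×10⁻²)^3 = 7.47×10⁻²⁴
[PO₄³⁻] = 2.73×10⁻¹² M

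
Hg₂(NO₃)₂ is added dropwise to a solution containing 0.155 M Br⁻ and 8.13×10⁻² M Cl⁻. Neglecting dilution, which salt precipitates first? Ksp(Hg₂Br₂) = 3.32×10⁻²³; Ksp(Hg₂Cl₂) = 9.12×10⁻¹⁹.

Precipitation begins when Q = Ksp.
For Hg₂Br₂: [Hg₂²⁺] = (Ksp/[Br⁻]^2) = 1.38×10⁻²¹ M
For Hg₂Cl₂: [Hg₂²⁺] = (Ksp/[Cl⁻]^2) = 1.38×10⁻¹⁶ M
Since Hg₂Br₂ needs less Hg₂²⁺ to reach saturation, it precipitates first.

Hg₂Br₂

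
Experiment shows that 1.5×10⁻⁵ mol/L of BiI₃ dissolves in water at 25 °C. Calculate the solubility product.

BiI₃(s) ⇌ Bi³⁺(aq) + 3 I⁻(aq)
For each mole of BiI₃ that dissolves per liter, [Bi³⁺] = s and [I⁻] = 3s; let s denote this solubility.
Ksp = [Bi³⁺][I⁻]^3 = s · (3s)^3 = 27s^4
Ksp = 27 × (1.5×10⁻⁵)^4 = 1.4×10⁻¹⁸

Ksp = 1.4×10⁻¹⁸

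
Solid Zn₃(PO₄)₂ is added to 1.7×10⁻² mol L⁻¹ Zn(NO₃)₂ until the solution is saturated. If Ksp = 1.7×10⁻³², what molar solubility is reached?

Zn₃(PO₄)₂(s) ⇌ 3 Zn²⁺(aq) + 2 PO₄³⁻(aq)
The solution already contains Zn²⁺ at 1.7×10⁻² mol L⁻¹. Let s be the molar solubility of Zn₃(PO₄)₂.
[Zn²⁺] ≈ 1.7×10⁻² mol L⁻¹ (common ion dominates); [PO₄³⁻] = 2s.
Ksp = [Zn²⁺]^3[PO₄³⁻]^2 = (1.7×10⁻²)^3(2s)^2
(2s)^2 = 1.7×10⁻³² / (1.7×10⁻²)^3 = 3.5×10⁻²⁷
s = 2.9×10⁻¹⁴ mol L⁻¹

2.9×10⁻¹⁴ M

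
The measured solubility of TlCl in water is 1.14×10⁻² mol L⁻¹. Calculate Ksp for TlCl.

TlCl(s) ⇌ Tl⁺(aq) + Cl⁻(aq)
If s mol/L of TlCl dissolves, [Tl⁺] = s and [Cl⁻] = s.
Ksp = [Tl⁺][Cl⁻] = s · s = s^2
Ksp = (1.14×10⁻²)^2 = 1.30×10⁻⁴

Ksp = 1.30×10⁻⁴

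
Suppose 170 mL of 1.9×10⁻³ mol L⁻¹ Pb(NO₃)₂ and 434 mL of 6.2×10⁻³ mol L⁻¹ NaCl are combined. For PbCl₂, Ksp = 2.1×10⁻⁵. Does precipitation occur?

No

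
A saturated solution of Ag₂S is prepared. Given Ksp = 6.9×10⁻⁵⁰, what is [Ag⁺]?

5.2×10⁻¹⁷ M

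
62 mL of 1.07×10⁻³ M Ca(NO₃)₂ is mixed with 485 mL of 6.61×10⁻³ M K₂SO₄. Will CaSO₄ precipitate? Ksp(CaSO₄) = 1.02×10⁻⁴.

No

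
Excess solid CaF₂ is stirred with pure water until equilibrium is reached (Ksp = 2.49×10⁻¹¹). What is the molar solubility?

CaF₂(s) ⇌ Ca²⁺(aq) + 2 F⁻(aq)
Call the molar solubility s, so that [Ca²⁺] = s and [F⁻] = 2s.
Ksp = [Ca²⁺][F⁻]^2 = s · (2s)^2 = 4s^3
4s^3 = 2.49×10⁻¹¹  ⇒  s^3 = 6.23×10⁻¹²
s = (6.23×10⁻¹²)^(1/3) = 1.84×10⁻⁴ mol/L

1.84×10⁻⁴ M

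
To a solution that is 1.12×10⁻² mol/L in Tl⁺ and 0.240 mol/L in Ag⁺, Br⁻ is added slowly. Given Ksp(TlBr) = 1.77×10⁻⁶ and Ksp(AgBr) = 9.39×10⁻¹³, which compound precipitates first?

A salt starts to precipitate once the ion product Q reaches its Ksp.
For TlBr: [Br⁻] = (Ksp/[Tl⁺]) = 1.58×10⁻⁴ mol/L
For AgBr: [Br⁻] = (Ksp/[Ag⁺]) = 3.91×10⁻¹² mol/L
Since AgBr needs less Br⁻ to reach saturation, it precipitates first.

AgBr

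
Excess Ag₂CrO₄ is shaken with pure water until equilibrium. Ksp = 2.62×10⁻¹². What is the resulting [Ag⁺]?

Ag₂CrO₄(s) ⇌ 2 Ag⁺(aq) + CrO₄²⁻(aq)
If s mol/L of Ag₂CrO₄ dissolves, [Ag⁺] = 2s and [CrO₄²⁻] = s.
Ksp = [Ag⁺]^2[CrO₄²⁻] = (2s)^2 · s = 4s^3 = 2.62×10⁻¹²
s = 8.68×10⁻⁵ mol L⁻¹
[Ag⁺] = 2s = 1.74×10⁻⁴ mol L⁻¹

1.74×10⁻⁴ M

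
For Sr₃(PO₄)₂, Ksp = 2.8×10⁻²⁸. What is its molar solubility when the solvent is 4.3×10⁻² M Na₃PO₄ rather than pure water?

Sr₃(PO₄)₂(s) ⇌ 3 Sr²⁺(aq) + 2 PO₄³⁻(aq)
PO₄³⁻ is already present at 4.3×10⁻² M. If s mol/L of Sr₃(PO₄)₂ dissolves, [Sr²⁺] = 3s while [PO₄³⁻] ≈ 4.3×10⁻² M.
Ksp = [Sr²⁺]^3[PO₄³⁻]^2 = (3s)^3(4.3×10⁻²)^2
(3s)^3 = 2.8×10⁻²⁸ / (4.3×10⁻²)^2 = 1.5×10⁻²⁵
s = 1.8×10⁻⁹ M

1.8×10⁻⁹ M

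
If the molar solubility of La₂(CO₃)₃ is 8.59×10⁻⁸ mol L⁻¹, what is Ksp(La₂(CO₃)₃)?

La₂(CO₃)₃(s) ⇌ 2 La³⁺(aq) + 3 CO₃²⁻(aq)
Let s be the molar solubility. Then [La³⁺] = 2s and [CO₃²⁻] = 3s.
Ksp = [La³⁺]^2[CO₃²⁻]^3 = (2s)^2 · (3s)^3 = 108s^5
Ksp = 108 × (8.59×10⁻⁸)^5 = 5.05×10⁻³⁴

Ksp = 5.05×10⁻³⁴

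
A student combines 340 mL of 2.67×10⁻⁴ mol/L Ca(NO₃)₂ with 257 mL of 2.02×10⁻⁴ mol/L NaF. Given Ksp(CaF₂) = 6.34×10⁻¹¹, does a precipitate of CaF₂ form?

No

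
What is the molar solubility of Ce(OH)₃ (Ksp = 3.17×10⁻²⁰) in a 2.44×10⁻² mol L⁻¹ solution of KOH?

Ce(OH)₃(s) ⇌ Ce³⁺(aq) + 3 OH⁻(aq)
The solution already contains OH⁻ at 2.44×10⁻² mol L⁻¹. Let s be the molar solubility of Ce(OH)₃.
[OH⁻] ≈ 2.44×10⁻² mol L⁻¹ (common ion dominates); [Ce³⁺] = s.
Ksp = [Ce³⁺][OH⁻]^3 = s(2.44×10⁻²)^3
s = 3.17×10⁻²⁰ / (2.44×10⁻²)^3 = 2.18×10⁻¹⁵
s = 2.18×10⁻¹⁵ mol L⁻¹

2.18×10⁻¹⁵ M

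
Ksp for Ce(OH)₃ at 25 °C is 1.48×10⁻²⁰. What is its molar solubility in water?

4.84×10⁻⁶ M

Ce(OH)₃(s) ⇌ Ce³⁺(aq) + 3 OH⁻(aq)
Let s be the molar solubility. Then [Ce³⁺] = s and [OH⁻] = 3s.
Ksp = [Ce³⁺][OH⁻]^3 = s · (3s)^3 = 27s^4
27s^4 = 1.48×10⁻²⁰  ⇒  s^4 = 5.48×10⁻²²
Taking the 4th root, s = 4.84×10⁻⁶ mol/L.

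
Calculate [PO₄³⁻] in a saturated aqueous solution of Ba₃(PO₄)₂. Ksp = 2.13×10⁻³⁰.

9.12×10⁻⁷ M

Ba₃(PO₄)₂(s) ⇌ 3 Ba²⁺(aq) + 2 PO₄³⁻(aq)
With molar solubility s: [Ba²⁺] = 3s, [PO₄³⁻] = 2s.
Ksp = [Ba²⁺]^3[PO₄³⁻]^2 = (3s)^3 · (2s)^2 = 108s^5 = 2.13×10⁻³⁰
s = 4.56×10⁻⁷ mol/L
[PO₄³⁻] = 2s = 9.12×10⁻⁷ mol/L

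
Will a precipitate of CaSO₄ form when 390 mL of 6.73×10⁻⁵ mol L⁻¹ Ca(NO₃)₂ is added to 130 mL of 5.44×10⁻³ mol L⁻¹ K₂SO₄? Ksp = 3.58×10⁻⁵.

No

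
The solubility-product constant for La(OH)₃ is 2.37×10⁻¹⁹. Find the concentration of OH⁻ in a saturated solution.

2.90×10⁻⁵ M

La(OH)₃(s) ⇌ La³⁺(aq) + 3 OH⁻(aq)
If s mol/L of La(OH)₃ dissolves, [La³⁺] = s and [OH⁻] = 3s.
Ksp = [La³⁺][OH⁻]^3 = s · (3s)^3 = 27s^4 = 2.37×10⁻¹⁹
s = 9.68×10⁻⁶ mol/L
[OH⁻] = 3s = 2.90×10⁻⁵ mol/L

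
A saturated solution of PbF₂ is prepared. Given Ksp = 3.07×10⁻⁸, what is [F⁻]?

3.95×10⁻³ M

PbF₂(s) ⇌ Pb²⁺(aq) + 2 F⁻(aq)
Let s be the molar solubility. Then [Pb²⁺] = s and [F⁻] = 2s.
Ksp = [Pb²⁺][F⁻]^2 = s · (2s)^2 = 4s^3 = 3.07×10⁻⁸
s = 1.97×10⁻³ mol/L
[F⁻] = 2s = 3.95×10⁻³ mol/L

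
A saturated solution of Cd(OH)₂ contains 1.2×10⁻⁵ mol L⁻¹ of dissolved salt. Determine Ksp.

Ksp = 6.9×10⁻¹⁵

Cd(OH)₂(s) ⇌ Cd²⁺(aq) + 2 OH⁻(aq)
For each mole of Cd(OH)₂ that dissolves per liter, [Cd²⁺] = s and [OH⁻] = 2s; let s denote this solubility.
Ksp = [Cd²⁺][OH⁻]^2 = s · (2s)^2 = 4s^3
Ksp = 4 × (1.2×10⁻⁵)^3 = 6.9×10⁻¹⁵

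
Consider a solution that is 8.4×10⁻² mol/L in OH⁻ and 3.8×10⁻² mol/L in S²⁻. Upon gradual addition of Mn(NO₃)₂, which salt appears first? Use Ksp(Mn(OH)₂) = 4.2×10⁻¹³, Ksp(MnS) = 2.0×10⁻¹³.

Each salt precipitates once Q = Ksp for that salt.
For Mn(OH)₂: [Mn²⁺] = (Ksp/[OH⁻]^2) = 6.0×10⁻¹¹ mol/L
For MnS: [Mn²⁺] = (Ksp/[S²⁻]) = 5.3×10⁻¹² mol/L
The smaller threshold [Mn²⁺] is reached first, so MnS precipitates first.

MnS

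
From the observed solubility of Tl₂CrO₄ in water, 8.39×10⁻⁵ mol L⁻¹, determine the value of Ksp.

Ksp = 2.36×10⁻¹²

Tl₂CrO₄(s) ⇌ 2 Tl⁺(aq) + CrO₄²⁻(aq)
For each mole of Tl₂CrO₄ that dissolves per liter, [Tl⁺] = 2s and [CrO₄²⁻] = s; let s denote this solubility.
Ksp = [Tl⁺]^2[CrO₄²⁻] = (2s)^2 · s = 4s^3
Ksp = 4 × (8.39×10⁻⁵)^3 = 2.36×10⁻¹²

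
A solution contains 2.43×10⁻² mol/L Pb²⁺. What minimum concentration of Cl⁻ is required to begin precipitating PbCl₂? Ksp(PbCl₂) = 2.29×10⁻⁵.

3.07×10⁻² M

Precipitation begins when Q = Ksp.
PbCl₂(s) ⇌ Pb²⁺(aq) + 2 Cl⁻(aq)
Ksp = [Pb²⁺][Cl⁻]^2 = [Cl⁻]^2(2.43×10⁻²)
[Cl⁻]^2 = 2.29×10⁻⁵ / (2.43×10⁻²) = 9.42×10⁻⁴
[Cl⁻] = 3.07×10⁻² mol/L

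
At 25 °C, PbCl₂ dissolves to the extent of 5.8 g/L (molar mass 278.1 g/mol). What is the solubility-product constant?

Ksp = 3.6×10⁻⁵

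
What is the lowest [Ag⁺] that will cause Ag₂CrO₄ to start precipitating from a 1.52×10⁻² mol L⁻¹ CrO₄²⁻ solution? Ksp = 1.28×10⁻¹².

Precipitation of each salt begins when its ion product equals Ksp.
Ag₂CrO₄(s) ⇌ 2 Ag⁺(aq) + CrO₄²⁻(aq)
Ksp = [Ag⁺]^2[CrO₄²⁻] = [Ag⁺]^2(1.52×10⁻²)
[Ag⁺]^2 = 1.28×10⁻¹² / (1.52×10⁻²) = 8.42×10⁻¹¹
[Ag⁺] = 9.18×10⁻⁶ mol L⁻¹

9.18×10⁻⁶ M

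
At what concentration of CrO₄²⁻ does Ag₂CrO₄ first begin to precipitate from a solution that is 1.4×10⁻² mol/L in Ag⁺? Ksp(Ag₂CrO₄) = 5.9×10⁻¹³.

The threshold for precipitation is Q = Ksp.
Ag₂CrO₄(s) ⇌ 2 Ag⁺(aq) + CrO₄²⁻(aq)
Ksp = [Ag⁺]^2[CrO₄²⁻] = [CrO₄²⁻](1.4×10⁻²)^2
[CrO₄²⁻] = 5.9×10⁻¹³ / (1.4×10⁻²)^2 = 3.0×10⁻⁹
[CrO₄²⁻] = 3.0×10⁻⁹ mol/L

3.0×10⁻⁹ M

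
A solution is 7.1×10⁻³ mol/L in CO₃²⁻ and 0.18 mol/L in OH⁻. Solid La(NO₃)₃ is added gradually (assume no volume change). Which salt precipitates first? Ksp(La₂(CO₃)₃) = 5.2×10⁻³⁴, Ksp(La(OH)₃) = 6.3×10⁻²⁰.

La(OH)₃

Precipitation begins when Q = Ksp.
For La₂(CO₃)₃: [La³⁺] = (Ksp/[CO₃²⁻]^3)^(1/2) = 3.8×10⁻¹⁴ mol/L
For La(OH)₃: [La³⁺] = (Ksp/[OH⁻]^3) = 1.1×10⁻¹⁷ mol/L
La(OH)₃ requires the lower [La³⁺], so it precipitates first.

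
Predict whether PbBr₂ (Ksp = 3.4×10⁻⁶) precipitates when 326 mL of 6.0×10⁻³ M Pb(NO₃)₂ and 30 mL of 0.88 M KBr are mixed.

After mixing, V = 326 mL + 30 mL = 356 mL.
[Pb²⁺] = (6.0×10⁻³)(326)/356 = 5.5×10⁻³ M
[Br⁻] = (0.88)(30)/356 = 7.4×10⁻² M
Q = [Pb²⁺][Br⁻]^2 = 3.0×10⁻⁵
Because Q > Ksp (3.0×10⁻⁵ vs 3.4×10⁻⁶), a precipitate of PbBr₂ forms.

Yes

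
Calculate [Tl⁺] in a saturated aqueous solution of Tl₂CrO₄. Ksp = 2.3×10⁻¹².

Tl₂CrO₄(s) ⇌ 2 Tl⁺(aq) + CrO₄²⁻(aq)
For each mole of Tl₂CrO₄ that dissolves per liter, [Tl⁺] = 2s and [CrO₄²⁻] = s; let s denote this solubility.
Ksp = [Tl⁺]^2[CrO₄²⁻] = (2s)^2 · s = 4s^3 = 2.3×10⁻¹²
s = 8.3×10⁻⁵ M
[Tl⁺] = 2s = 1.7×10⁻⁴ M

1.7×10⁻⁴ M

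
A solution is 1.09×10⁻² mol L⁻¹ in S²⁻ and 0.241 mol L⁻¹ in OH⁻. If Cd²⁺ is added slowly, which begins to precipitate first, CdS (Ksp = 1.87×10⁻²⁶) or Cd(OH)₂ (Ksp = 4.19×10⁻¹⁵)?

A salt starts to precipitate once the ion product Q reaches its Ksp.
For CdS: [Cd²⁺] = (Ksp/[S²⁻]) = 1.72×10⁻²⁴ mol L⁻¹
For Cd(OH)₂: [Cd²⁺] = (Ksp/[OH⁻]^2) = 7.21×10⁻¹⁴ mol L⁻¹
The smaller threshold [Cd²⁺] is reached first, so CdS precipitates first.

CdS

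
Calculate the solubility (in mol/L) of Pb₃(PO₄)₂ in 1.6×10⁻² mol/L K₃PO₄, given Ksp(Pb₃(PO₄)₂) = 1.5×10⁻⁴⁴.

Pb₃(PO₄)₂(s) ⇌ 3 Pb²⁺(aq) + 2 PO₄³⁻(aq)
With PO₄³⁻ already at 1.6×10⁻² mol/L and s small, take [PO₄³⁻] ≈ 1.6×10⁻² mol/L and [Pb²⁺] = 3s.
Ksp = [Pb²⁺]^3[PO₄³⁻]^2 = (3s)^3(1.6×10⁻²)^2
(3s)^3 = 1.5×10⁻⁴⁴ / (1.6×10⁻²)^2 = 5.9×10⁻⁴¹
s = 1.3×10⁻¹⁴ mol/L

1.3×10⁻¹⁴ M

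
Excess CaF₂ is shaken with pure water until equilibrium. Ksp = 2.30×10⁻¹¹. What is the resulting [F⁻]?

3.58×10⁻⁴ M

CaF₂(s) ⇌ Ca²⁺(aq) + 2 F⁻(aq)
With molar solubility s: [Ca²⁺] = s, [F⁻] = 2s.
Ksp = [Ca²⁺][F⁻]^2 = s · (2s)^2 = 4s^3 = 2.30×10⁻¹¹
s = 1.79×10⁻⁴ mol L⁻¹
[F⁻] = 2s = 3.58×10⁻⁴ mol L⁻¹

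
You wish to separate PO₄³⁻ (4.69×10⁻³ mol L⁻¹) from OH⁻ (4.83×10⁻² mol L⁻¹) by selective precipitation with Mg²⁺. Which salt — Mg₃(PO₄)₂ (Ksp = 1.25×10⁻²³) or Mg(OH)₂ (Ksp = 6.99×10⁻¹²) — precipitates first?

Precipitation of each salt begins when its ion product equals Ksp.
For Mg₃(PO₄)₂: [Mg²⁺] = (Ksp/[PO₄³⁻]^2)^(1/3) = 8.28×10⁻⁷ mol L⁻¹
For Mg(OH)₂: [Mg²⁺] = (Ksp/[OH⁻]^2) = 3.00×10⁻⁹ mol L⁻¹
Mg(OH)₂ requires the lower [Mg²⁺], so it precipitates first.

Mg(OH)₂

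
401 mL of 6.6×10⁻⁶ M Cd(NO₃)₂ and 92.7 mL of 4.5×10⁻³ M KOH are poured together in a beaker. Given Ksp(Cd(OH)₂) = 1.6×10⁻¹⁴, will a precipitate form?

The combined volume is 493.7 mL.
[Cd²⁺] = (6.6×10⁻⁶)(401)/493.7 = 5.4×10⁻⁶ M
[OH⁻] = (4.5×10⁻³)(92.7)/493.7 = 8.4×10⁻⁴ M
Q = [Cd²⁺][OH⁻]^2 = 3.8×10⁻¹²
Since Q (3.8×10⁻¹²) exceeds Ksp (1.6×10⁻¹⁴), Cd(OH)₂ will precipitate.

Yes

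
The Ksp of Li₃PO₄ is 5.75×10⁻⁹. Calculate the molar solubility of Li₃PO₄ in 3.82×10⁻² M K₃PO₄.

1.77×10⁻³ M

Li₃PO₄(s) ⇌ 3 Li⁺(aq) + PO₄³⁻(aq)
PO₄³⁻ is already present at 3.82×10⁻² M. If s mol/L of Li₃PO₄ dissolves, [Li⁺] = 3s while [PO₄³⁻] ≈ 3.82×10⁻² M.
Ksp = [Li⁺]^3[PO₄³⁻] = (3s)^3(3.82×10⁻²)
(3s)^3 = 5.75×10⁻⁹ / (3.82×10⁻²) = 1.51×10⁻⁷
s = 1.77×10⁻³ M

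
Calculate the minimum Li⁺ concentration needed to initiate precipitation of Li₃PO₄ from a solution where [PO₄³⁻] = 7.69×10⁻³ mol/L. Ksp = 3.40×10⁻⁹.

The threshold for precipitation is Q = Ksp.
Li₃PO₄(s) ⇌ 3 Li⁺(aq) + PO₄³⁻(aq)
Ksp = [Li⁺]^3[PO₄³⁻] = [Li⁺]^3(7.69×10⁻³)
[Li⁺]^3 = 3.40×10⁻⁹ / (7.69×10⁻³) = 4.42×10⁻⁷
[Li⁺] = 7.62×10⁻³ mol/L

7.62×10⁻³ M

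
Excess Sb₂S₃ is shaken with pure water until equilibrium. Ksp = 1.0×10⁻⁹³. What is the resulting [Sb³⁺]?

2.0×10⁻¹⁹ M

Sb₂S₃(s) ⇌ 2 Sb³⁺(aq) + 3 S²⁻(aq)
Let s be the molar solubility. Then [Sb³⁺] = 2s and [S²⁻] = 3s.
Ksp = [Sb³⁺]^2[S²⁻]^3 = (2s)^2 · (3s)^3 = 108s^5 = 1.0×10⁻⁹³
s = 9.8×10⁻²⁰ M
[Sb³⁺] = 2s = 2.0×10⁻¹⁹ M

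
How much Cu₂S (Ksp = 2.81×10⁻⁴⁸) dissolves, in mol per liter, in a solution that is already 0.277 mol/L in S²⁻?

Cu₂S(s) ⇌ 2 Cu⁺(aq) + S²⁻(aq)
Let s be the solubility of Cu₂S here. The common ion gives [S²⁻] ≈ 0.277 mol/L, and [Cu⁺] = 2s.
Ksp = [Cu⁺]^2[S²⁻] = (2s)^2(0.277)
(2s)^2 = 2.81×10⁻⁴⁸ / (0.277) = 1.01×10⁻⁴⁷
s = 1.59×10⁻²⁴ mol/L

1.59×10⁻²⁴ M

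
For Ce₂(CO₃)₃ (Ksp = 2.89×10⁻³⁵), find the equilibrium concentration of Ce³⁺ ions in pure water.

Ce₂(CO₃)₃(s) ⇌ 2 Ce³⁺(aq) + 3 CO₃²⁻(aq)
Call the molar solubility s, so that [Ce³⁺] = 2s and [CO₃²⁻] = 3s.
Ksp = [Ce³⁺]^2[CO₃²⁻]^3 = (2s)^2 · (3s)^3 = 108s^5 = 2.89×10⁻³⁵
s = 4.85×10⁻⁸ mol/L
[Ce³⁺] = 2s = 9.69×10⁻⁸ mol/L

9.69×10⁻⁸ M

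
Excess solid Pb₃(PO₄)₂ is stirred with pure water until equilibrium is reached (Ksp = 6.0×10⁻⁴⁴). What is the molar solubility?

8.9×10⁻¹⁰ M

Pb₃(PO₄)₂(s) ⇌ 3 Pb²⁺(aq) + 2 PO₄³⁻(aq)
For each mole of Pb₃(PO₄)₂ that dissolves per liter, [Pb²⁺] = 3s and [PO₄³⁻] = 2s; let s denote this solubility.
Ksp = [Pb²⁺]^3[PO₄³⁻]^2 = (3s)^3 · (2s)^2 = 108s^5
108s^5 = 6.0×10⁻⁴⁴  ⇒  s^5 = 5.6×10⁻⁴⁶
s = 8.9×10⁻¹⁰ M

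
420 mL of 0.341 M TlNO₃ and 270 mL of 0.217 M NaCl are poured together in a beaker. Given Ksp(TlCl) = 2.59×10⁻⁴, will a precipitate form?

The combined volume is 690 mL.
[Tl⁺] = (0.341)(420)/690 = 0.208 M
[Cl⁻] = (0.217)(270)/690 = 8.49×10⁻² M
Q = [Tl⁺][Cl⁻] = 1.76×10⁻²
Because Q > Ksp (1.76×10⁻² vs 2.59×10⁻⁴), a precipitate of TlCl forms.

Yes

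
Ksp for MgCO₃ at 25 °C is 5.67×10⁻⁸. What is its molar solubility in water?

2.38×10⁻⁴ M

MgCO₃(s) ⇌ Mg²⁺(aq) + CO₃²⁻(aq)
If s mol/L of MgCO₃ dissolves, [Mg²⁺] = s and [CO₃²⁻] = s.
Ksp = [Mg²⁺][CO₃²⁻] = s · s = s^2
s^2 = 5.67×10⁻⁸
s = 2.38×10⁻⁴ M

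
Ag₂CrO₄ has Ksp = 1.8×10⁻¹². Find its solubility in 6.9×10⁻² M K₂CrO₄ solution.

Ag₂CrO₄(s) ⇌ 2 Ag⁺(aq) + CrO₄²⁻(aq)
With CrO₄²⁻ already at 6.9×10⁻² M and s small, take [CrO₄²⁻] ≈ 6.9×10⁻² M and [Ag⁺] = 2s.
Ksp = [Ag⁺]^2[CrO₄²⁻] = (2s)^2(6.9×10⁻²)
(2s)^2 = 1.8×10⁻¹² / (6.9×10⁻²) = 2.6×10⁻¹¹
s = 2.6×10⁻⁶ M

2.6×10⁻⁶ M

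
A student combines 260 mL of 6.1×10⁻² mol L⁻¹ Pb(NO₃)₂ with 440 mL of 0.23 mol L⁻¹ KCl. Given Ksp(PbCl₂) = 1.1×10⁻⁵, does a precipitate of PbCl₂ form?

After mixing, V = 260 mL + 440 mL = 700 mL.
[Pb²⁺] = (6.1×10⁻²)(260)/700 = 2.3×10⁻² mol L⁻¹
[Cl⁻] = (0.23)(440)/700 = 0.14 mol L⁻¹
Q = [Pb²⁺][Cl⁻]^2 = 4.7×10⁻⁴
Since Q (4.7×10⁻⁴) exceeds Ksp (1.1×10⁻⁵), PbCl₂ will precipitate.

Yes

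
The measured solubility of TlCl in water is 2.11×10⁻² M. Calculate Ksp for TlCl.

Ksp = 4.45×10⁻⁴

TlCl(s) ⇌ Tl⁺(aq) + Cl⁻(aq)
With molar solubility s: [Tl⁺] = s, [Cl⁻] = s.
Ksp = [Tl⁺][Cl⁻] = s · s = s^2
Ksp = (2.11×10⁻²)^2 = 4.45×10⁻⁴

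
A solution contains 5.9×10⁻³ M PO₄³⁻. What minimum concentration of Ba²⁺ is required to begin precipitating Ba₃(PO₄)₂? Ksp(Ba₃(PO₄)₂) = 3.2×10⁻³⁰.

Each salt precipitates once Q = Ksp for that salt.
Ba₃(PO₄)₂(s) ⇌ 3 Ba²⁺(aq) + 2 PO₄³⁻(aq)
Ksp = [Ba²⁺]^3[PO₄³⁻]^2 = [Ba²⁺]^3(5.9×10⁻³)^2
[Ba²⁺]^3 = 3.2×10⁻³⁰ / (5.9×10⁻³)^2 = 9.2×10⁻²⁶
[Ba²⁺] = 4.5×10⁻⁹ M

4.5×10⁻⁹ M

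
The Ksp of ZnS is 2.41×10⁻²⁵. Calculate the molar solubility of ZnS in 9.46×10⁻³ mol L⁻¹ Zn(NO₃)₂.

2.55×10⁻²³ M

ZnS(s) ⇌ Zn²⁺(aq) + S²⁻(aq)
Let s be the solubility of ZnS here. The common ion gives [Zn²⁺] ≈ 9.46×10⁻³ mol L⁻¹, and [S²⁻] = s.
Ksp = [Zn²⁺][S²⁻] = (9.46×10⁻³)s
s = 2.41×10⁻²⁵ / (9.46×10⁻³) = 2.55×10⁻²³
s = 2.55×10⁻²³ mol L⁻¹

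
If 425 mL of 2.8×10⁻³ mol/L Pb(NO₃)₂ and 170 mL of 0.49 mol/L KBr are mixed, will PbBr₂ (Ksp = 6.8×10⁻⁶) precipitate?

Yes

After mixing, V = 425 mL + 170 mL = 595 mL.
[Pb²⁺] = (2.8×10⁻³)(425)/595 = 2.0×10⁻³ mol/L
[Br⁻] = (0.49)(170)/595 = 0.14 mol/L
Q = [Pb²⁺][Br⁻]^2 = 3.9×10⁻⁵
Since Q (3.9×10⁻⁵) exceeds Ksp (6.8×10⁻⁶), PbBr₂ will precipitate.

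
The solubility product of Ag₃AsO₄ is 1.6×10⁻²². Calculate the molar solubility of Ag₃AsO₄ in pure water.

1.6×10⁻⁶ M

Ag₃AsO₄(s) ⇌ 3 Ag⁺(aq) + AsO₄³⁻(aq)
If s mol/L of Ag₃AsO₄ dissolves, [Ag⁺] = 3s and [AsO₄³⁻] = s.
Ksp = [Ag⁺]^3[AsO₄³⁻] = (3s)^3 · s = 27s^4
27s^4 = 1.6×10⁻²²  ⇒  s^4 = 5.9×10⁻²⁴
s = (5.9×10⁻²⁴)^(1/4) = 1.6×10⁻⁶ mol/L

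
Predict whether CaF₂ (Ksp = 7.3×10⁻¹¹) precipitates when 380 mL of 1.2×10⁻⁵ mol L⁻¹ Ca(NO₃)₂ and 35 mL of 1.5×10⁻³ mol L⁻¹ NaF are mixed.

No

Total volume after mixing = 380 + 35 = 415 mL.
[Ca²⁺] = (1.2×10⁻⁵)(380)/415 = 1.1×10⁻⁵ mol L⁻¹
[F⁻] = (1.5×10⁻³)(35)/415 = 1.3×10⁻⁴ mol L⁻¹
Q = [Ca²⁺][F⁻]^2 = 1.8×10⁻¹³
Q = 1.8×10⁻¹³ < Ksp = 7.3×10⁻¹¹, so the solution is unsaturated and no precipitate forms.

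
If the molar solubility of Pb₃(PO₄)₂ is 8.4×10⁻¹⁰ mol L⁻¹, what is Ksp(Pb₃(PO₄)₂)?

Ksp = 4.5×10⁻⁴⁴

Pb₃(PO₄)₂(s) ⇌ 3 Pb²⁺(aq) + 2 PO₄³⁻(aq)
Call the molar solubility s, so that [Pb²⁺] = 3s and [PO₄³⁻] = 2s.
Ksp = [Pb²⁺]^3[PO₄³⁻]^2 = (3s)^3 · (2s)^2 = 108s^5
Ksp = 108 × (8.4×10⁻¹⁰)^5 = 4.5×10⁻⁴⁴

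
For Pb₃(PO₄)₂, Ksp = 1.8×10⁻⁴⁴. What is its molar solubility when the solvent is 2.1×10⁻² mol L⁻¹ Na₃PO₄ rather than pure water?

1.1×10⁻¹⁴ M

Pb₃(PO₄)₂(s) ⇌ 3 Pb²⁺(aq) + 2 PO₄³⁻(aq)
The solution already contains PO₄³⁻ at 2.1×10⁻² mol L⁻¹. Let s be the molar solubility of Pb₃(PO₄)₂.
[PO₄³⁻] ≈ 2.1×10⁻² mol L⁻¹ (common ion dominates); [Pb²⁺] = 3s.
Ksp = [Pb²⁺]^3[PO₄³⁻]^2 = (3s)^3(2.1×10⁻²)^2
(3s)^3 = 1.8×10⁻⁴⁴ / (2.1×10⁻²)^2 = 4.1×10⁻⁴¹
s = 1.1×10⁻¹⁴ mol L⁻¹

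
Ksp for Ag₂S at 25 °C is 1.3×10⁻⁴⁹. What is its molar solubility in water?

Ag₂S(s) ⇌ 2 Ag⁺(aq) + S²⁻(aq)
Call the molar solubility s, so that [Ag⁺] = 2s and [S²⁻] = s.
Ksp = [Ag⁺]^2[S²⁻] = (2s)^2 · s = 4s^3
4s^3 = 1.3×10⁻⁴⁹  ⇒  s^3 = 3.3×10⁻⁵⁰
s = 3.2×10⁻¹⁷ mol L⁻¹

3.2×10⁻¹⁷ M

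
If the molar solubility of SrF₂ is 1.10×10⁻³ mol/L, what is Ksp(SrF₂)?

SrF₂(s) ⇌ Sr²⁺(aq) + 2 F⁻(aq)
Call the molar solubility s, so that [Sr²⁺] = s and [F⁻] = 2s.
Ksp = [Sr²⁺][F⁻]^2 = s · (2s)^2 = 4s^3
Ksp = 4 × (1.10×10⁻³)^3 = 5.32×10⁻⁹

Ksp = 5.32×10⁻⁹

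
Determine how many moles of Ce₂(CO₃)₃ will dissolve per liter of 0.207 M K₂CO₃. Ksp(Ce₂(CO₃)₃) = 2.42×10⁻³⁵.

Ce₂(CO₃)₃(s) ⇌ 2 Ce³⁺(aq) + 3 CO₃²⁻(aq)
With CO₃²⁻ already at 0.207 M and s small, take [CO₃²⁻] ≈ 0.207 M and [Ce³⁺] = 2s.
Ksp = [Ce³⁺]^2[CO₃²⁻]^3 = (2s)^2(0.207)^3
(2s)^2 = 2.42×10⁻³⁵ / (0.207)^3 = 2.73×10⁻³³
s = 2.61×10⁻¹⁷ M

2.61×10⁻¹⁷ M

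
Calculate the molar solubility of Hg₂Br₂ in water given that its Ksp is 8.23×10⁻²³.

Hg₂Br₂(s) ⇌ Hg₂²⁺(aq) + 2 Br⁻(aq)
If s mol/L of Hg₂Br₂ dissolves, [Hg₂²⁺] = s and [Br⁻] = 2s.
Ksp = [Hg₂²⁺][Br⁻]^2 = s · (2s)^2 = 4s^3
4s^3 = 8.23×10⁻²³  ⇒  s^3 = 2.06×10⁻²³
s = (2.06×10⁻²³)^(1/3) = 2.74×10⁻⁸ mol/L

2.74×10⁻⁸ M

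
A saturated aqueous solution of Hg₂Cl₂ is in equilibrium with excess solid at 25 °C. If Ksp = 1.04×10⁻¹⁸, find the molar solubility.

Hg₂Cl₂(s) ⇌ Hg₂²⁺(aq) + 2 Cl⁻(aq)
For each mole of Hg₂Cl₂ that dissolves per liter, [Hg₂²⁺] = s and [Cl⁻] = 2s; let s denote this solubility.
Ksp = [Hg₂²⁺][Cl⁻]^2 = s · (2s)^2 = 4s^3
4s^3 = 1.04×10⁻¹⁸  ⇒  s^3 = 2.60×10⁻¹⁹
Taking the 3rd root, s = 6.38×10⁻⁷ mol/L.

6.38×10⁻⁷ M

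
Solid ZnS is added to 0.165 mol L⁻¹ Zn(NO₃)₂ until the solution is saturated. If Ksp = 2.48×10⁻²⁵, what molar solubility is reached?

ZnS(s) ⇌ Zn²⁺(aq) + S²⁻(aq)
Zn²⁺ is already present at 0.165 mol L⁻¹. If s mol/L of ZnS dissolves, [S²⁻] = s while [Zn²⁺] ≈ 0.165 mol L⁻¹.
Ksp = [Zn²⁺][S²⁻] = (0.165)s
s = 2.48×10⁻²⁵ / (0.165) = 1.50×10⁻²⁴
s = 1.50×10⁻²⁴ mol L⁻¹

1.50×10⁻²⁴ M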